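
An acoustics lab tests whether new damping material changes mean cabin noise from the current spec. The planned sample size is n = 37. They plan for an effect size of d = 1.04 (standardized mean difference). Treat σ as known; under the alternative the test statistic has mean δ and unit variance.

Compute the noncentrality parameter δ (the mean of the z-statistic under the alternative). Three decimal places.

δ ≈ 6.326

δ = d·√n = 1.04 × √37 = 6.3261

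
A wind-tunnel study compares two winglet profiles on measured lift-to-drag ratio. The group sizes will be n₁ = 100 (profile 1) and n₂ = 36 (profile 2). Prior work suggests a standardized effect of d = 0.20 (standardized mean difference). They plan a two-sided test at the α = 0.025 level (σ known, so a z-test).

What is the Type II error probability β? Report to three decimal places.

Noncentrality parameter: δ = d / √(1/n₁ + 1/n₂) = 0.20 / √(1/100 + 1/36) = 1.0290
Critical value for a two-sided test at α = 0.025: z_{α/2} = 2.241.
Power = Φ(δ − 2.241) + Φ(−δ − 2.241) = Φ(-1.212) + Φ(-3.270) = 0.1127 + 0.0005 = 0.1132.
Type II error: β = 1 − power = 1 − 0.1132 = 0.8868.

β ≈ 0.887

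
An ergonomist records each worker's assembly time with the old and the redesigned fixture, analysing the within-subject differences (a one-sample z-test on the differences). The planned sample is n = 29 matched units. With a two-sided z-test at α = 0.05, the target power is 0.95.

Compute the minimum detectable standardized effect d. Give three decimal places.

Need Φ(δ − 1.960) = 0.95, so δ = 1.960 + 1.645 = 3.605.
(The second rejection-region term Φ(−δ − z_{α/2}) is negligible and dropped.)
δ = d·√n ⇒ d = δ/√n = 3.605/√29 = 0.6694.

d ≈ 0.669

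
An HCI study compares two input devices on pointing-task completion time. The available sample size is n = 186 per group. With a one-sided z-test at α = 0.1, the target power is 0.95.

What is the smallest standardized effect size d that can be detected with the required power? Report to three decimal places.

Need Φ(δ − 1.282) = 0.95, so δ = 1.282 + 1.645 = 2.926.
δ = d·√(n/2) ⇒ d = δ/√(n/2) = 2.926/√(186/2) = 0.3035.

d ≈ 0.303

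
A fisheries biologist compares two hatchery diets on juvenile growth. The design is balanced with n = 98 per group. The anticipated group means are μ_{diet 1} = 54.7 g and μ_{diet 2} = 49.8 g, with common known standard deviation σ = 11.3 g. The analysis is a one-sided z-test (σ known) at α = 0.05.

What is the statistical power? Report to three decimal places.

Standardized effect: d = |μ_{diet 1} − μ_{diet 2}| / σ = |54.7 − 49.8| / 11.3 = 0.4336
Noncentrality parameter: δ = d·√(n/2) = 0.4336 × √(98/2) = 3.0354
One-sided α = 0.05 → critical value z_{0.05} = 1.645.
Power = Φ(δ − 1.645) = Φ(1.391) = 0.9178.

Power ≈ 0.918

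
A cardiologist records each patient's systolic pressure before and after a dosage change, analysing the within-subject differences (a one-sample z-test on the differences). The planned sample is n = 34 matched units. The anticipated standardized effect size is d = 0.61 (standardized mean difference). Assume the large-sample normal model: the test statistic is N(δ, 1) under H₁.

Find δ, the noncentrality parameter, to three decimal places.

The noncentrality parameter scales effect size by the design's sample-size factor: δ = d·√n = 0.61 × √34 = 3.5569

δ ≈ 3.557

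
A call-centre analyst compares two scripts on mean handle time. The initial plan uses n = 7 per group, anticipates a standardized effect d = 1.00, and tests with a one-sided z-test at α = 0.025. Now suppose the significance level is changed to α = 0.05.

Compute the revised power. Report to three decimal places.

Power ≈ 0.589

δ = d·√(n/2) = 1.00 × √(7/2) = 1.8708 (unchanged). New critical value: z_{0.05} = 1.645.
Revised power = Φ(δ − 1.645) = Φ(0.226) = 0.5894.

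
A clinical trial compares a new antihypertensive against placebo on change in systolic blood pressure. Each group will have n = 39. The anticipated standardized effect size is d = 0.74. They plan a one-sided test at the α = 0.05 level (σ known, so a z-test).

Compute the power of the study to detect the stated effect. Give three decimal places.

Noncentrality parameter: δ = d·√(n/2) = 0.74 × √(39/2) = 3.2678
Critical value for a one-sided test at α = 0.05: z_α = 1.645.
Power = P(Z > 1.645 − δ) = Φ(1.623) = 0.9477.

Power ≈ 0.948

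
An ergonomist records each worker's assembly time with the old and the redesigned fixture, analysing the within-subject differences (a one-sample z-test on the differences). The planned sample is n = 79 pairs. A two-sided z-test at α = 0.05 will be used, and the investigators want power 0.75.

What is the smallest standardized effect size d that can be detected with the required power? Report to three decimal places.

Need Φ(δ − 1.960) = 0.75, so δ = 1.960 + 0.674 = 2.634.
(Lower-tail contribution to power is negligible for δ > 0.)
δ = d·√n ⇒ d = δ/√n = 2.634/√79 = 0.2964.

d ≈ 0.296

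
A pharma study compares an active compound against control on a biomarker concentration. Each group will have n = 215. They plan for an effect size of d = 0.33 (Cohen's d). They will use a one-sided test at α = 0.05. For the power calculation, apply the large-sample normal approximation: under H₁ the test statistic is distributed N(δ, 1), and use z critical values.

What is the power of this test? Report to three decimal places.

Noncentrality parameter: δ = d·√(n/2) = 0.33 × √(215/2) = 3.4215
Critical value for a one-sided test at α = 0.05: z_α = 1.645.
Power = P(Z > 1.645 − δ) = Φ(1.777) = 0.9622.

Power ≈ 0.962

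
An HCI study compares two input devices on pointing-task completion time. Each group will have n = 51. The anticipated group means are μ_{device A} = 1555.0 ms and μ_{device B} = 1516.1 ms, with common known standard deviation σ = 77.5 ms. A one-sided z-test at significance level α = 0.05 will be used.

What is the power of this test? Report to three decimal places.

Standardized effect: d = |μ_{device A} − μ_{device B}| / σ = |1555.0 − 1516.1| / 77.5 = 0.5019
Noncentrality parameter: δ = d·√(n/2) = 0.5019 × √(51/2) = 2.5346
Critical value for a one-sided test at α = 0.05: z_α = 1.645.
Power = Φ(δ − 1.645) = Φ(0.890) = 0.8132.

Power ≈ 0.813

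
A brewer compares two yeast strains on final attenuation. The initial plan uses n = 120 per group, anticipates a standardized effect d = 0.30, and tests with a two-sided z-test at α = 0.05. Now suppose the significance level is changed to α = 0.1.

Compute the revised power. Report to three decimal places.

Power ≈ 0.751

δ = d·√(n/2) = 0.30 × √(120/2) = 2.3238 (unchanged). New critical value: z_{0.05} = 1.645.
Revised power = Φ(δ − 1.645) + Φ(−δ − 1.645) = Φ(0.679) + Φ(-3.969) = 0.7514 + 0.0000 = 0.7514.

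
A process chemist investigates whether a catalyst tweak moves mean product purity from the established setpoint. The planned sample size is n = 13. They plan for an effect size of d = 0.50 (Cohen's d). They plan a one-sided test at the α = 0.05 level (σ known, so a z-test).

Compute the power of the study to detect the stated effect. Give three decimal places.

Power ≈ 0.563

Noncentrality parameter: δ = d·√n = 0.50 × √13 = 1.8028
One-sided α = 0.05 → critical value z_{0.05} = 1.645.
Power = P(Z > 1.645 − δ) = Φ(0.158) = 0.5627.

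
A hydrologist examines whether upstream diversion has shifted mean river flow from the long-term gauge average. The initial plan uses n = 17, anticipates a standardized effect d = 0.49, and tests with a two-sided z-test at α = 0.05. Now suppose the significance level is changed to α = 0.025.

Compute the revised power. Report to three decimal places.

Power ≈ 0.413

δ = d·√n = 0.49 × √17 = 2.0203 (unchanged). New critical value: z_{0.0125} = 2.241.
Revised power = Φ(δ − 2.241) + Φ(−δ − 2.241) = Φ(-0.221) + Φ(-4.262) = 0.4125 + 0.0000 = 0.4125.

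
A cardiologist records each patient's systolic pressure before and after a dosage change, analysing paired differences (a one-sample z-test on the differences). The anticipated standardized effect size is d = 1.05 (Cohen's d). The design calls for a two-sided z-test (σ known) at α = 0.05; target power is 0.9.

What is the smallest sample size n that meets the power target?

n = 10

For power 0.9 need Φ(δ − z_{0.025}) = 0.9, so δ = z_{0.025} + z_{0.10} = 1.960 + 1.282 = 3.242.
(The Φ(−δ − z_{α/2}) term is vanishingly small for δ > 0 and is dropped in the standard sample-size formula.)
δ = d·√n ⇒ n = (δ/d)² = (3.242 / 1.05)² = 9.53.
Rounding up, n = 10.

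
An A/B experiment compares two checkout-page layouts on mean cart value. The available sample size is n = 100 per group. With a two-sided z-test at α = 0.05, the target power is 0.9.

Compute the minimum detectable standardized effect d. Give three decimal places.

d ≈ 0.458

Required noncentrality: δ = z_{0.025} + z_{0.10} = 1.960 + 1.282 = 3.242.
(The second rejection-region term Φ(−δ − z_{α/2}) is negligible and dropped.)
δ = d·√(n/2) ⇒ d = δ/√(n/2) = 3.242/√(100/2) = 0.4584.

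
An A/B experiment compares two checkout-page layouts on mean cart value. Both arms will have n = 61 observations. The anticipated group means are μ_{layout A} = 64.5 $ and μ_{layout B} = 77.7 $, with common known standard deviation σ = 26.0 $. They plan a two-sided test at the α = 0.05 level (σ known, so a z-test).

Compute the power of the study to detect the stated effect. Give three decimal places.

Standardized effect: d = |μ_{layout A} − μ_{layout B}| / σ = |64.5 − 77.7| / 26.0 = 0.5077
Noncentrality parameter: δ = d·√(n/2) = 0.5077 × √(61/2) = 2.8038
Critical value for a two-sided test at α = 0.05: z_{α/2} = 1.960.
Power = Φ(δ − 1.960) + Φ(−δ − 1.960) = Φ(0.844) + Φ(-4.764) = 0.8006 + 0.0000 = 0.8006.

Power ≈ 0.801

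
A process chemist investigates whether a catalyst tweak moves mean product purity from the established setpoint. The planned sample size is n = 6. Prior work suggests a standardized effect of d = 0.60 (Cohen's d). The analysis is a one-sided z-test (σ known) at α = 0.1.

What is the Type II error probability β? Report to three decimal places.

β ≈ 0.425

Noncentrality parameter: δ = d·√n = 0.60 × √6 = 1.4697
Critical value for a one-sided test at α = 0.1: z_α = 1.282.
Power = Φ(δ − 1.282) = Φ(0.188) = 0.5746.
Type II error: β = 1 − power = 1 − 0.5746 = 0.4254.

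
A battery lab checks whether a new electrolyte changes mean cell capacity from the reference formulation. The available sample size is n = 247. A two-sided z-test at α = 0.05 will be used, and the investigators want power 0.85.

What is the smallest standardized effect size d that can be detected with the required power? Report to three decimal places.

Need Φ(δ − 1.960) = 0.85, so δ = 1.960 + 1.036 = 2.996.
(The second rejection-region term Φ(−δ − z_{α/2}) is negligible and dropped.)
δ = d·√n ⇒ d = δ/√n = 2.996/√247 = 0.1907.

d ≈ 0.191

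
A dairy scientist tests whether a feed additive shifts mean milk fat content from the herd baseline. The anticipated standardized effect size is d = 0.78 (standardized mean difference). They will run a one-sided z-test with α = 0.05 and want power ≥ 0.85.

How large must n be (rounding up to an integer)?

For power 0.85 need Φ(δ − z_{0.05}) = 0.85, so δ = z_{0.05} + z_{0.15} = 1.645 + 1.036 = 2.681.
δ = d·√n ⇒ n = (δ/d)² = (2.681 / 0.78)² = 11.82.
Round up to the next whole unit.

n = 12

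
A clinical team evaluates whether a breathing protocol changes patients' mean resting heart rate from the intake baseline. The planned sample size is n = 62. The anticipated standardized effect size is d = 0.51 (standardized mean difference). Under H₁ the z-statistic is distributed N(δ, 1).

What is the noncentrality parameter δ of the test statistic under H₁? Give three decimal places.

δ = d·√n = 0.51 × √62 = 4.0157

δ ≈ 4.016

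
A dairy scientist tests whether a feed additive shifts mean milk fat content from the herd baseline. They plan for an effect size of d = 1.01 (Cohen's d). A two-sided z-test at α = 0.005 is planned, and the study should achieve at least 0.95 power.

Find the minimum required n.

For power 0.95 need Φ(δ − z_{0.0025}) = 0.95, so δ = z_{0.0025} + z_{0.05} = 2.807 + 1.645 = 4.452.
(For δ > 0 the lower-tail rejection region contributes negligibly to power, so the one-term inversion is standard.)
δ = d·√n ⇒ n = (δ/d)² = (4.452 / 1.01)² = 19.43.
Rounding up, n = 20.

n = 20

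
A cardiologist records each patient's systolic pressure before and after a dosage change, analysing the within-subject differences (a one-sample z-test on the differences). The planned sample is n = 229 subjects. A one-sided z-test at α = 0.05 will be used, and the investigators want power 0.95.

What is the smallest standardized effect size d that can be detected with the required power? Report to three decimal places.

d ≈ 0.217

Required noncentrality: δ = z_{0.05} + z_{0.05} = 1.645 + 1.645 = 3.290.
δ = d·√n ⇒ d = δ/√n = 3.290/√229 = 0.2174.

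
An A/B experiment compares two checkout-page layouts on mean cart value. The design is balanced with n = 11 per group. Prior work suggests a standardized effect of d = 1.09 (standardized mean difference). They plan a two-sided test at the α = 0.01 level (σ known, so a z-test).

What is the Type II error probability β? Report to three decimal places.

Noncentrality parameter: δ = d·√(n/2) = 1.09 × √(11/2) = 2.5563
Two-sided α = 0.01 → critical value z_{0.005} = 2.576.
Power = Φ(δ − 2.576) + Φ(−δ − 2.576) = Φ(-0.020) + Φ(-5.132) = 0.4922 + 0.0000 = 0.4922.
Type II error: β = 1 − power = 1 − 0.4922 = 0.5078.

β ≈ 0.508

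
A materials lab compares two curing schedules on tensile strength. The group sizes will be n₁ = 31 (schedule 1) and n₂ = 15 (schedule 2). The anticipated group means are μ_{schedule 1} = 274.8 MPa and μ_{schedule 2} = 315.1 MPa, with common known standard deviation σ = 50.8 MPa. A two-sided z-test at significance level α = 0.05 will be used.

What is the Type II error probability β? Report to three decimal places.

β ≈ 0.287

Standardized effect: d = |μ_{schedule 1} − μ_{schedule 2}| / σ = |274.8 − 315.1| / 50.8 = 0.7933
Noncentrality parameter: δ = d / √(1/n₁ + 1/n₂) = 0.7933 / √(1/31 + 1/15) = 2.5223
Two-sided α = 0.05 → critical value z_{0.025} = 1.960.
Power = Φ(δ − 1.960) + Φ(−δ − 1.960) = Φ(0.562) + Φ(-4.482) = 0.7130 + 0.0000 = 0.7130.
Type II error: β = 1 − power = 1 − 0.7130 = 0.2870.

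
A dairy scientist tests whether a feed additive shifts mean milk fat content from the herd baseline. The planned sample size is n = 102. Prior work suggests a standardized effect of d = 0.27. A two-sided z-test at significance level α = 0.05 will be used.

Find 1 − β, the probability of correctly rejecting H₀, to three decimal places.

Power ≈ 0.778

Noncentrality parameter: δ = d·√n = 0.27 × √102 = 2.7269
Two-sided α = 0.05 → critical value z_{0.025} = 1.960.
Power = Φ(δ − 1.960) + Φ(−δ − 1.960) = Φ(0.767) + Φ(-4.687) = 0.7784 + 0.0000 = 0.7784.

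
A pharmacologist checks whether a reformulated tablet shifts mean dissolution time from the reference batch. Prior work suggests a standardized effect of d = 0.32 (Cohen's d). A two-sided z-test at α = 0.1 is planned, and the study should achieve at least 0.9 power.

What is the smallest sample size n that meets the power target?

n = 84

Set Φ(δ − 1.645) = 0.9; then δ − 1.645 = Φ⁻¹(0.9) = 1.282, giving δ = 2.926.
(For δ > 0 the lower-tail rejection region contributes negligibly to power, so the one-term inversion is standard.)
δ = d·√n ⇒ n = (δ/d)² = (2.926 / 0.32)² = 83.63.
Round up to the next whole unit.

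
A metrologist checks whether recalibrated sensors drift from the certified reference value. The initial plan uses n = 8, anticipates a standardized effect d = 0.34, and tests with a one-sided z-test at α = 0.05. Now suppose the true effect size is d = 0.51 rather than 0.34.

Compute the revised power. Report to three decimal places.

With d = 0.51: δ = d·√n = 0.51 × √8 = 1.4425. Critical value z_{0.05} = 1.645.
Revised power = P(Z > 1.645 − δ) = Φ(-0.202) = 0.4198.

Power ≈ 0.420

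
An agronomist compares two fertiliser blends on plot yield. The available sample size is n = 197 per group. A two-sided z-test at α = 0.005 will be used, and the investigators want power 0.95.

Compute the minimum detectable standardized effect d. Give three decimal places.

d ≈ 0.449

Need Φ(δ − 2.807) = 0.95, so δ = 2.807 + 1.645 = 4.452.
(Lower-tail contribution to power is negligible for δ > 0.)
δ = d·√(n/2) ⇒ d = δ/√(n/2) = 4.452/√(197/2) = 0.4486.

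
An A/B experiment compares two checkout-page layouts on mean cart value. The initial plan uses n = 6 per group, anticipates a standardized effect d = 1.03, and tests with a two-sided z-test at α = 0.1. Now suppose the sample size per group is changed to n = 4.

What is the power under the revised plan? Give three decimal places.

With n = 4 per group: δ = d·√(n/2) = 1.03 × √(4/2) = 1.4566. Critical value z_{0.05} = 1.645.
Revised power = Φ(δ − 1.645) + Φ(−δ − 1.645) = Φ(-0.188) + Φ(-3.101) = 0.4254 + 0.0010 = 0.4263.

Power ≈ 0.426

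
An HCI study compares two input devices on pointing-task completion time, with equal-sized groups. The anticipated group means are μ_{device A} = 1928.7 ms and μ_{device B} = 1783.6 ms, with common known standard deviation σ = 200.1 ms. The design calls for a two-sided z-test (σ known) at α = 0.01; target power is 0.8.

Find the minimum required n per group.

Standardized effect: d = |μ_{device A} − μ_{device B}| / σ = |1928.7 − 1783.6| / 200.1 = 0.7251
Set Φ(δ − 2.576) = 0.8; then δ − 2.576 = Φ⁻¹(0.8) = 0.842, giving δ = 3.417.
(The Φ(−δ − z_{α/2}) term is vanishingly small for δ > 0 and is dropped in the standard sample-size formula.)
δ = d·√(n/2) ⇒ n = 2(δ/d)² = 2 × (3.417 / 0.7251)² = 44.42.
Rounding up, n = 45 per group.

n = 45 per group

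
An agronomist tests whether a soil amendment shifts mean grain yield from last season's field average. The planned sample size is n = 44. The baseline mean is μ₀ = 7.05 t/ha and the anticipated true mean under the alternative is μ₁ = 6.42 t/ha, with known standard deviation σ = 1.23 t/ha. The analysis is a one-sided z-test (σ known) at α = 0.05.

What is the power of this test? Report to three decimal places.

Standardized effect: d = |μ₁ − μ₀| / σ = |6.42 − 7.05| / 1.23 = 0.5122
Noncentrality parameter: δ = d·√n = 0.5122 × √44 = 3.3975
One-sided α = 0.05 → critical value z_{0.05} = 1.645.
Power = Φ(δ − 1.645) = Φ(1.753) = 0.9602.

Power ≈ 0.960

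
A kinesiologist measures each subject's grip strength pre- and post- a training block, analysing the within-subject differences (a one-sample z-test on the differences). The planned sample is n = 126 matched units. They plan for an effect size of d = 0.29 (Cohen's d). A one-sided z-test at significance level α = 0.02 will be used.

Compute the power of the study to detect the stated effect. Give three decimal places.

Noncentrality parameter: δ = d·√n = 0.29 × √126 = 3.2552
Critical value for a one-sided test at α = 0.02: z_α = 2.054.
Power = P(Z > 2.054 − δ) = Φ(1.201) = 0.8852.

Power ≈ 0.885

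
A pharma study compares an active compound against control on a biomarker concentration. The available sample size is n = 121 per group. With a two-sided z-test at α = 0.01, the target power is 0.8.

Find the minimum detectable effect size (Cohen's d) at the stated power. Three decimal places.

Need Φ(δ − 2.576) = 0.8, so δ = 2.576 + 0.842 = 3.417.
(The second rejection-region term Φ(−δ − z_{α/2}) is negligible and dropped.)
δ = d·√(n/2) ⇒ d = δ/√(n/2) = 3.417/√(121/2) = 0.4394.

d ≈ 0.439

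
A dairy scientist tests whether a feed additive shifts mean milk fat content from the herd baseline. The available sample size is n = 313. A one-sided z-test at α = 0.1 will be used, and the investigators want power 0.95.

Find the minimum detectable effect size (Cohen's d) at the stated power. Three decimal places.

Required noncentrality: δ = z_{0.1} + z_{0.05} = 1.282 + 1.645 = 2.926.
δ = d·√n ⇒ d = δ/√n = 2.926/√313 = 0.1654.

d ≈ 0.165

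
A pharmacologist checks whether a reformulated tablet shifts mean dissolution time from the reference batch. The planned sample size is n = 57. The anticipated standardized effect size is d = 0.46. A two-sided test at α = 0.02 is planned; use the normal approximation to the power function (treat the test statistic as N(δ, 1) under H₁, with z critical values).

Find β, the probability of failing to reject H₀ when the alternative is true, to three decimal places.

β ≈ 0.126

Noncentrality parameter: δ = d·√n = 0.46 × √57 = 3.4729
Two-sided α = 0.02 → critical value z_{0.01} = 2.326.
Power = Φ(δ − 2.326) + Φ(−δ − 2.326) = Φ(1.147) + Φ(-5.799) = 0.8742 + 0.0000 = 0.8742.
Type II error: β = 1 − power = 1 − 0.8742 = 0.1258.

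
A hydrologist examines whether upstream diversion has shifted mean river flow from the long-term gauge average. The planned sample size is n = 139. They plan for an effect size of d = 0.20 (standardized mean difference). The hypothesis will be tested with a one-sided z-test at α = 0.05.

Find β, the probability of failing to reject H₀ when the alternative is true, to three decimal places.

β ≈ 0.238

Noncentrality parameter: δ = d·√n = 0.20 × √139 = 2.3580
Critical value for a one-sided test at α = 0.05: z_α = 1.645.
Power = Φ(δ − 1.645) = Φ(0.713) = 0.7621.
Type II error: β = 1 − power = 1 − 0.7621 = 0.2379.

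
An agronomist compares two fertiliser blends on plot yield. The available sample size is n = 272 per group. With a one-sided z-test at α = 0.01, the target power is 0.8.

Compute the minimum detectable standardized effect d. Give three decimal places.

d ≈ 0.272

Required noncentrality: δ = z_{0.01} + z_{0.20} = 2.326 + 0.842 = 3.168.
δ = d·√(n/2) ⇒ d = δ/√(n/2) = 3.168/√(272/2) = 0.2717.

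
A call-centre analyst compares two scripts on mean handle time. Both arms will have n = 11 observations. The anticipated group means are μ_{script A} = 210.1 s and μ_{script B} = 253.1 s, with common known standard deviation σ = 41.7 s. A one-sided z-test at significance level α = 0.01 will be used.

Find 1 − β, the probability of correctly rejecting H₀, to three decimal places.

Standardized effect: d = |μ_{script A} − μ_{script B}| / σ = |210.1 − 253.1| / 41.7 = 1.0312
Noncentrality parameter: δ = d·√(n/2) = 1.0312 × √(11/2) = 2.4183
Critical value for a one-sided test at α = 0.01: z_α = 2.326.
Power = P(Z > 2.326 − δ) = Φ(0.092) = 0.5366.

Power ≈ 0.537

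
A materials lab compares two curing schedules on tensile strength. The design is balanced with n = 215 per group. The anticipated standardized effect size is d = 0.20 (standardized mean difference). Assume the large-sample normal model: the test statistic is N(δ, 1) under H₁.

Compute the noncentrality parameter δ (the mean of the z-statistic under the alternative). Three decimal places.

The noncentrality parameter scales effect size by the design's sample-size factor: δ = d·√(n/2) = 0.20 × √(215/2) = 2.0736

δ ≈ 2.074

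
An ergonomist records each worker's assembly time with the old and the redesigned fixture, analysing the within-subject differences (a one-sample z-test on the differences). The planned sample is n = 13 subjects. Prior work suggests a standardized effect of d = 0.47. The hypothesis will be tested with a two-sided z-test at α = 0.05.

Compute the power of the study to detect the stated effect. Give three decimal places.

Power ≈ 0.395

Noncentrality parameter: δ = d·√n = 0.47 × √13 = 1.6946
Two-sided α = 0.05 → critical value z_{0.025} = 1.960.
Power = Φ(δ − 1.960) + Φ(−δ − 1.960) = Φ(-0.265) + Φ(-3.655) = 0.3954 + 0.0001 = 0.3955.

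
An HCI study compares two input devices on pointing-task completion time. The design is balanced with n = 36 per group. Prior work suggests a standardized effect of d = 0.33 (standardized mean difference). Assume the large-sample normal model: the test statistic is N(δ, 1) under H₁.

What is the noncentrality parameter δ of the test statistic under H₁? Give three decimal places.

δ = d·√(n/2) = 0.33 × √(36/2) = 1.4001

δ ≈ 1.400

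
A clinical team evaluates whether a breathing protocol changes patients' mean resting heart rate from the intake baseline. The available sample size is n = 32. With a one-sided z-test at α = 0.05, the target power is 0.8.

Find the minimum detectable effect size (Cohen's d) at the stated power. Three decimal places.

Need Φ(δ − 1.645) = 0.8, so δ = 1.645 + 0.842 = 2.486.
δ = d·√n ⇒ d = δ/√n = 2.486/√32 = 0.4396.

d ≈ 0.440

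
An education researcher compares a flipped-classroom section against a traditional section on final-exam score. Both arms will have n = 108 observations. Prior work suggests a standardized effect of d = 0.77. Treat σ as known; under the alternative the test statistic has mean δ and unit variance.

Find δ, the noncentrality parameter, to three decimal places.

δ = d·√(n/2) = 0.77 × √(108/2) = 5.6583

δ ≈ 5.658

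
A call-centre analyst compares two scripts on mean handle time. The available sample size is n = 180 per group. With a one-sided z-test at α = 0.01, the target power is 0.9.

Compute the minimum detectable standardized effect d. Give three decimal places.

Need Φ(δ − 2.326) = 0.9, so δ = 2.326 + 1.282 = 3.608.
δ = d·√(n/2) ⇒ d = δ/√(n/2) = 3.608/√(180/2) = 0.3803.

d ≈ 0.380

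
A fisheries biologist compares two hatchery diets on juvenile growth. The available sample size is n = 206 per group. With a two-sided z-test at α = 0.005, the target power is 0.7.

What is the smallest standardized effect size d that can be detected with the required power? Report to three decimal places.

Required noncentrality: δ = z_{0.0025} + z_{0.30} = 2.807 + 0.524 = 3.331.
(Lower-tail contribution to power is negligible for δ > 0.)
δ = d·√(n/2) ⇒ d = δ/√(n/2) = 3.331/√(206/2) = 0.3283.

d ≈ 0.328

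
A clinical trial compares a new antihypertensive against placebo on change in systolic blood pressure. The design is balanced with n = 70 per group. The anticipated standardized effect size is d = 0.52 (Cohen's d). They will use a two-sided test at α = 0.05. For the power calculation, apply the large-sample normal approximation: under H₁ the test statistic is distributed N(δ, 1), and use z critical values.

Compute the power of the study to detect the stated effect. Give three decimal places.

Noncentrality parameter: λ = d·√(n/2) = 0.52 × √(70/2) = 3.0764
Two-sided α = 0.05 → critical value z_{0.025} = 1.960.
Power = Φ(λ − 1.960) + Φ(−λ − 1.960) = Φ(1.116) + Φ(-5.036) = 0.8679 + 0.0000 = 0.8679.

Power ≈ 0.868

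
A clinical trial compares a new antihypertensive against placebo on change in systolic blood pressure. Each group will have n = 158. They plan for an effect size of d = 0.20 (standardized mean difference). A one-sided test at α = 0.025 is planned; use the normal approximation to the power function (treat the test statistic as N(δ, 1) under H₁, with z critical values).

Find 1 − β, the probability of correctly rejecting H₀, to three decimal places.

Noncentrality parameter: δ = d·√(n/2) = 0.20 × √(158/2) = 1.7776
One-sided α = 0.025 → critical value z_{0.025} = 1.960.
Power = Φ(δ − 1.960) = Φ(-0.182) = 0.4277.

Power ≈ 0.428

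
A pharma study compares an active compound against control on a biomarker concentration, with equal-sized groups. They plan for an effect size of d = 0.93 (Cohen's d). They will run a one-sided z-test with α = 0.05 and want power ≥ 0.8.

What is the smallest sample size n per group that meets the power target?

Set Φ(δ − 1.645) = 0.8; then δ − 1.645 = Φ⁻¹(0.8) = 0.842, giving δ = 2.486.
δ = d·√(n/2) ⇒ n = 2(δ/d)² = 2 × (2.486 / 0.93)² = 14.30.
Rounding up, n = 15 per group.

n = 15 per group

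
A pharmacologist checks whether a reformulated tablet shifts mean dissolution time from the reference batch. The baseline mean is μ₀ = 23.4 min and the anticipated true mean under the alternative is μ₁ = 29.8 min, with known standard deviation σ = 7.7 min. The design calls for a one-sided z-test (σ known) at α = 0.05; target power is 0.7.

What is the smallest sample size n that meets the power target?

Standardized effect: d = |μ₁ − μ₀| / σ = |29.8 − 23.4| / 7.7 = 0.8312
For power 0.7 need Φ(δ − z_{0.05}) = 0.7, so δ = z_{0.05} + z_{0.30} = 1.645 + 0.524 = 2.169.
δ = d·√n ⇒ n = (δ/d)² = (2.169 / 0.8312)² = 6.81.
Rounding up, n = 7.

n = 7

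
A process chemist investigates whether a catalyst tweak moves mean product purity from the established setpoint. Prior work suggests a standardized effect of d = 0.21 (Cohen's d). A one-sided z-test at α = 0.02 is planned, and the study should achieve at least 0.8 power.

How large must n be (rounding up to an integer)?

n = 191

For power 0.8 need Φ(δ − z_{0.02}) = 0.8, so δ = z_{0.02} + z_{0.20} = 2.054 + 0.842 = 2.895.
δ = d·√n ⇒ n = (δ/d)² = (2.895 / 0.21)² = 190.09.
Round up to the next whole unit.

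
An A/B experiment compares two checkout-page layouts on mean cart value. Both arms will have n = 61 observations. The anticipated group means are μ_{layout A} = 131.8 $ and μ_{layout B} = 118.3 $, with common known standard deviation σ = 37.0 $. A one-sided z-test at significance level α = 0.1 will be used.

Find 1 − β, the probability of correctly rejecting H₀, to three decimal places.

Power ≈ 0.768

Standardized effect: d = |μ_{layout A} − μ_{layout B}| / σ = |131.8 − 118.3| / 37.0 = 0.3649
Noncentrality parameter: δ = d·√(n/2) = 0.3649 × √(61/2) = 2.0150
One-sided α = 0.1 → critical value z_{0.1} = 1.282.
Power = Φ(δ − 1.282) = Φ(0.733) = 0.7684.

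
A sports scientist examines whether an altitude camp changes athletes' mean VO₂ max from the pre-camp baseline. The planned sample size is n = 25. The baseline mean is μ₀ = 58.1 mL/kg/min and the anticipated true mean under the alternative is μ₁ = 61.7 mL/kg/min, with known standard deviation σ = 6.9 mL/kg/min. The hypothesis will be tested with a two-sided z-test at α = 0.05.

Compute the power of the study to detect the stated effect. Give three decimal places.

Power ≈ 0.742

Standardized effect: d = |μ₁ − μ₀| / σ = |61.7 − 58.1| / 6.9 = 0.5217
Noncentrality parameter: δ = d·√n = 0.5217 × √25 = 2.6087
Critical value for a two-sided test at α = 0.05: z_{α/2} = 1.960.
Power = Φ(δ − 1.960) + Φ(−δ − 1.960) = Φ(0.649) + Φ(-4.569) = 0.7417 + 0.0000 = 0.7417.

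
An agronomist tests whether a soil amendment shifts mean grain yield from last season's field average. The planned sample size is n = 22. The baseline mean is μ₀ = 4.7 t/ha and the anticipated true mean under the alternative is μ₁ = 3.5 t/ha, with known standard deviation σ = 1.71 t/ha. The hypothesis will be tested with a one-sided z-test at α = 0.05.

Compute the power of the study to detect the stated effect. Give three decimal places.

Standardized effect: d = |μ₁ − μ₀| / σ = |3.5 − 4.7| / 1.71 = 0.7018
Noncentrality parameter: δ = d·√n = 0.7018 × √22 = 3.2915
Critical value for a one-sided test at α = 0.05: z_α = 1.645.
Power = Φ(δ − 1.645) = Φ(1.647) = 0.9502.

Power ≈ 0.950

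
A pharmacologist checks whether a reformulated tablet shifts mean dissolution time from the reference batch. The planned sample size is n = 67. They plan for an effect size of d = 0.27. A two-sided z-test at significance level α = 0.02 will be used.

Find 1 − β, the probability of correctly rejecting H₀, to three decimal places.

Noncentrality parameter: δ = d·√n = 0.27 × √67 = 2.2100
Critical value for a two-sided test at α = 0.02: z_{α/2} = 2.326.
Power = Φ(δ − 2.326) + Φ(−δ − 2.326) = Φ(-0.116) + Φ(-4.536) = 0.4537 + 0.0000 = 0.4537.

Power ≈ 0.454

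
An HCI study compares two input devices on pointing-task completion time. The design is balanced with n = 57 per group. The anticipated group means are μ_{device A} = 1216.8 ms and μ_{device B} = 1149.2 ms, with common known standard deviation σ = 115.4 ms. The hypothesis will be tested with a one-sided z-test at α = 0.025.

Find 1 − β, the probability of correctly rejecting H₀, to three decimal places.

Power ≈ 0.878

Standardized effect: d = |μ_{device A} − μ_{device B}| / σ = |1216.8 − 1149.2| / 115.4 = 0.5858
Noncentrality parameter: δ = d·√(n/2) = 0.5858 × √(57/2) = 3.1273
One-sided α = 0.025 → critical value z_{0.025} = 1.960.
Power = P(Z > 1.960 − δ) = Φ(1.167) = 0.8785.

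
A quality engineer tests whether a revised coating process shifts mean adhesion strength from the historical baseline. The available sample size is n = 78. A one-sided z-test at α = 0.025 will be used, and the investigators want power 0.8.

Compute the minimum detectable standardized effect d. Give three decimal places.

d ≈ 0.317

Required noncentrality: δ = z_{0.025} + z_{0.20} = 1.960 + 0.842 = 2.802.
δ = d·√n ⇒ d = δ/√n = 2.802/√78 = 0.3172.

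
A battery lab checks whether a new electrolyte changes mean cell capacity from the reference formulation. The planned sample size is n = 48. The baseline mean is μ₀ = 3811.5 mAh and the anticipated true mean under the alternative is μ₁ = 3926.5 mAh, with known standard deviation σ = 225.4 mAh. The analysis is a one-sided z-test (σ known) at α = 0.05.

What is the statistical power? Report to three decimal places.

Standardized effect: d = |μ₁ − μ₀| / σ = |3926.5 − 3811.5| / 225.4 = 0.5102
Noncentrality parameter: δ = d·√n = 0.5102 × √48 = 3.5348
Critical value for a one-sided test at α = 0.05: z_α = 1.645.
Power = Φ(δ − 1.645) = Φ(1.890) = 0.9706.

Power ≈ 0.971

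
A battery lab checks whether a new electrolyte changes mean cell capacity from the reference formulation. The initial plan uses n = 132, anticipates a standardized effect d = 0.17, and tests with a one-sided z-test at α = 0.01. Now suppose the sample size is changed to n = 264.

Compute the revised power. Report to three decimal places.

With n = 264: δ = d·√n = 0.17 × √264 = 2.7622. Critical value z_{0.01} = 2.326.
Revised power = P(Z > 2.326 − δ) = Φ(0.436) = 0.6685.

Power ≈ 0.669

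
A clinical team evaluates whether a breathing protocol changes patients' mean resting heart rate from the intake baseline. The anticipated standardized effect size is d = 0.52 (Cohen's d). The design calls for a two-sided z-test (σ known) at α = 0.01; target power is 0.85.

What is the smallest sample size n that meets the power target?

n = 49

Set Φ(δ − 2.576) = 0.85; then δ − 2.576 = Φ⁻¹(0.85) = 1.036, giving δ = 3.612.
(For δ > 0 the lower-tail rejection region contributes negligibly to power, so the one-term inversion is standard.)
δ = d·√n ⇒ n = (δ/d)² = (3.612 / 0.52)² = 48.26.
Rounding up, n = 49.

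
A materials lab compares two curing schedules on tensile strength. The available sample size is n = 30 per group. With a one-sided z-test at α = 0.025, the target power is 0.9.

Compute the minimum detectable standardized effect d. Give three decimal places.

d ≈ 0.837

Need Φ(δ − 1.960) = 0.9, so δ = 1.960 + 1.282 = 3.242.
δ = d·√(n/2) ⇒ d = δ/√(n/2) = 3.242/√(30/2) = 0.8370.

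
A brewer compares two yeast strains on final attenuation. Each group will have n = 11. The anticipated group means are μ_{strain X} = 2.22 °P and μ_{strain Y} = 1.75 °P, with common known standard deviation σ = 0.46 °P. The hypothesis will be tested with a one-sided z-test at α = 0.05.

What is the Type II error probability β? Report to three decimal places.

Standardized effect: d = |μ_{strain X} − μ_{strain Y}| / σ = |2.22 − 1.75| / 0.46 = 1.0217
Noncentrality parameter: δ = d·√(n/2) = 1.0217 × √(11/2) = 2.3962
Critical value for a one-sided test at α = 0.05: z_α = 1.645.
Power = P(Z > 1.645 − δ) = Φ(0.751) = 0.7738.
Type II error: β = 1 − power = 1 − 0.7738 = 0.2262.

β ≈ 0.226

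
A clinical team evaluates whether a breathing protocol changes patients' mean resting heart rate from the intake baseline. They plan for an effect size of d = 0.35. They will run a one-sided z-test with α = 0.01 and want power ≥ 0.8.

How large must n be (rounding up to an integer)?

n = 82

Set Φ(δ − 2.326) = 0.8; then δ − 2.326 = Φ⁻¹(0.8) = 0.842, giving δ = 3.168.
δ = d·√n ⇒ n = (δ/d)² = (3.168 / 0.35)² = 81.93.
Rounding up, n = 82.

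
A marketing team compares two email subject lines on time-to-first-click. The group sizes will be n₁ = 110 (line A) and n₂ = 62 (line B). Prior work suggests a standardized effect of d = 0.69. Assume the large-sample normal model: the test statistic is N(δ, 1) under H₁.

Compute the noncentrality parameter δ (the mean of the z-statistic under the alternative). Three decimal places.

δ ≈ 4.345

δ = d / √(1/n₁ + 1/n₂) = 0.69 / √(1/110 + 1/62) = 4.3449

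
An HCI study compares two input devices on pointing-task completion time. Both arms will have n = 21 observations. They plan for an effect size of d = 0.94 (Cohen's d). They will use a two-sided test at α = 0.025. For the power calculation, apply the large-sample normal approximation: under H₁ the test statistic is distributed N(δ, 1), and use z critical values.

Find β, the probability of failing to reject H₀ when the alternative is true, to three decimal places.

Noncentrality parameter: δ = d·√(n/2) = 0.94 × √(21/2) = 3.0459
Two-sided α = 0.025 → critical value z_{0.0125} = 2.241.
Power = Φ(δ − 2.241) + Φ(−δ − 2.241) = Φ(0.805) + Φ(-5.287) = 0.7895 + 0.0000 = 0.7895.
Type II error: β = 1 − power = 1 − 0.7895 = 0.2105.

β ≈ 0.211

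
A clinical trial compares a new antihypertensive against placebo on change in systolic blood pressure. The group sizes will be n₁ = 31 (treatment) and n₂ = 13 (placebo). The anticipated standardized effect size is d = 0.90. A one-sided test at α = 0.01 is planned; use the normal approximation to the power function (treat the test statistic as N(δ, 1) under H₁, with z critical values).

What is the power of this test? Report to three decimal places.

Power ≈ 0.654

Noncentrality parameter: δ = d / √(1/n₁ + 1/n₂) = 0.90 / √(1/31 + 1/13) = 2.7238
One-sided α = 0.01 → critical value z_{0.01} = 2.326.
Power = P(Z > 2.326 − δ) = Φ(0.397) = 0.6545.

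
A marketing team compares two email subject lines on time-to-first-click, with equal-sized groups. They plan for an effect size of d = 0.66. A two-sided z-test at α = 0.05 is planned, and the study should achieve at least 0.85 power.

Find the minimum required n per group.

Set Φ(δ − 1.960) = 0.85; then δ − 1.960 = Φ⁻¹(0.85) = 1.036, giving δ = 2.996.
(Ignoring the negligible lower-tail rejection probability gives the usual closed-form inversion.)
δ = d·√(n/2) ⇒ n = 2(δ/d)² = 2 × (2.996 / 0.66)² = 41.22.
Round up to the next whole unit.

n = 42 per group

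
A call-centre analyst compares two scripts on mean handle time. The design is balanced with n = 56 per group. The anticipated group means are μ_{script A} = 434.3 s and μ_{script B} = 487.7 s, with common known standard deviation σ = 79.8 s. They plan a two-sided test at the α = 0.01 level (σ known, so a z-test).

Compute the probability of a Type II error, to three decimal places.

β ≈ 0.167

Standardized effect: d = |μ_{script A} − μ_{script B}| / σ = |434.3 − 487.7| / 79.8 = 0.6692
Noncentrality parameter: δ = d·√(n/2) = 0.6692 × √(56/2) = 3.5409
Two-sided α = 0.01 → critical value z_{0.005} = 2.576.
Power = Φ(δ − 2.576) + Φ(−δ − 2.576) = Φ(0.965) + Φ(-6.117) = 0.8328 + 0.0000 = 0.8328.
Type II error: β = 1 − power = 1 − 0.8328 = 0.1672.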